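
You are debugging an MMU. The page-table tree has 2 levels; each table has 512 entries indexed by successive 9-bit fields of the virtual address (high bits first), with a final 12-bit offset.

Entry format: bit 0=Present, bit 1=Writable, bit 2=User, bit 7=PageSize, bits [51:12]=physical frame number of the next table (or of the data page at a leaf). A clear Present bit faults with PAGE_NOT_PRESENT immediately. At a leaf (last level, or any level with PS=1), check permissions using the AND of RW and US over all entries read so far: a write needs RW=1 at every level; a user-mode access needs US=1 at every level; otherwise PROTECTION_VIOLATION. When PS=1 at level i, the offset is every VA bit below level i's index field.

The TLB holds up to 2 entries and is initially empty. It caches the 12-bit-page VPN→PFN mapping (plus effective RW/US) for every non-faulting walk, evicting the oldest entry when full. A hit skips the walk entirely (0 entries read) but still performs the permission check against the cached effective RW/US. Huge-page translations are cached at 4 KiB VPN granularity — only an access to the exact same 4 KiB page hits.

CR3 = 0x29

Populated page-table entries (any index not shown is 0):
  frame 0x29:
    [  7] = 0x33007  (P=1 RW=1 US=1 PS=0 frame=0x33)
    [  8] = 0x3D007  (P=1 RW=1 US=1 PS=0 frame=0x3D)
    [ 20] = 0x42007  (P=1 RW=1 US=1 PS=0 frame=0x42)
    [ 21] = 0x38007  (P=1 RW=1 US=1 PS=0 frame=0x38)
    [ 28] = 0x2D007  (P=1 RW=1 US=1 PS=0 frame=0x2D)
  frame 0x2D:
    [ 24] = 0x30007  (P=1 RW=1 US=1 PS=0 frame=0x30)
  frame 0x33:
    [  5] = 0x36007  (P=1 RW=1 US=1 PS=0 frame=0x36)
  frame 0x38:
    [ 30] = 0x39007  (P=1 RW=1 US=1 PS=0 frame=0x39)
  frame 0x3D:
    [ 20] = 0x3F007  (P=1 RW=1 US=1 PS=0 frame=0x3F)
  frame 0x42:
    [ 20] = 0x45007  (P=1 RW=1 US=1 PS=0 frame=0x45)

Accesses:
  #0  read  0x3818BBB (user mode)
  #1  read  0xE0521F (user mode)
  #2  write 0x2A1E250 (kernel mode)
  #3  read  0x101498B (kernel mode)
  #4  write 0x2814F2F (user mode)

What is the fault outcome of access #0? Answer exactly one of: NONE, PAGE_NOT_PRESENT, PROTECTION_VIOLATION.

Trace:
#0 VA=0x3818BBB (r,user):
  L0 @0x29[28] → 0x2D007  P=1,RW=1,US=1,PS=0
  L1 @0x2D[24] → 0x30007  P=1,RW=1,US=1,PS=0
  ✓ 0x30BBB  — 2 lookups
#1 VA=0xE0521F (r,user):
  L0 @0x29[7] → 0x33007  P=1,RW=1,US=1,PS=0
  L1 @0x33[5] → 0x36007  P=1,RW=1,US=1,PS=0
  ✓ 0x3621F  — 2 lookups
#2 VA=0x2A1E250 (w,kernel):
  L0 @0x29[21] → 0x38007  P=1,RW=1,US=1,PS=0
  L1 @0x38[30] → 0x39007  P=1,RW=1,US=1,PS=0
  ✓ 0x39250  — 2 lookups
#3 VA=0x101498B (r,kernel):
  L0 @0x29[8] → 0x3D007  P=1,RW=1,US=1,PS=0
  L1 @0x3D[20] → 0x3F007  P=1,RW=1,US=1,PS=0
  ✓ 0x3F98B  — 2 lookups
#4 VA=0x2814F2F (w,user):
  L0 @0x29[20] → 0x42007  P=1,RW=1,US=1,PS=0
  L1 @0x42[20] → 0x45007  P=1,RW=1,US=1,PS=0
  ✓ 0x45F2F  — 2 lookups

Access #0 fault: NONE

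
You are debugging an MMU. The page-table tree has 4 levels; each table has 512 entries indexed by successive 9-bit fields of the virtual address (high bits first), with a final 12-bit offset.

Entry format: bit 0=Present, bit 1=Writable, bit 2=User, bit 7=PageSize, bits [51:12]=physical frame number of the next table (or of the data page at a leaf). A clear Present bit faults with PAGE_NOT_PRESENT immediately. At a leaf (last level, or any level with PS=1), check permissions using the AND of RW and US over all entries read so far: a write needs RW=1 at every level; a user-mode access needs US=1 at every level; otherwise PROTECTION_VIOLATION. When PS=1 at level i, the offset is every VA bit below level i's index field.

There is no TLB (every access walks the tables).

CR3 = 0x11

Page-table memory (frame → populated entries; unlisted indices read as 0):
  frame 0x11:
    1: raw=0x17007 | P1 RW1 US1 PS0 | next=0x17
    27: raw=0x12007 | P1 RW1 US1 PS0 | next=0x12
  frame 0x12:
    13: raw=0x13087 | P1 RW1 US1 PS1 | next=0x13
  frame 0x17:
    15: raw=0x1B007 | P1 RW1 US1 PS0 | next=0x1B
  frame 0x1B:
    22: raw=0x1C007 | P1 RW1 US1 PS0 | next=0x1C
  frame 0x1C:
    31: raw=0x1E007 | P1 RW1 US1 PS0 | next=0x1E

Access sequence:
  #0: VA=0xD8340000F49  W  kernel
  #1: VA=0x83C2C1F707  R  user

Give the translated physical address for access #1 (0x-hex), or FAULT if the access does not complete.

Walk each access:
#0 VA=0xD8340000F49 (w,kernel):
  L0 @0x11[27] → 0x12007  P=1,RW=1,US=1,PS=0
  L1 @0x12[13] → 0x13087  P=1,RW=1,US=1,PS=1
  ✓ 0x13F49 (huge @L1)  — 2 lookups
#1 VA=0x83C2C1F707 (r,user):
  L0 @0x11[1] → 0x17007  P=1,RW=1,US=1,PS=0
  L1 @0x17[15] → 0x1B007  P=1,RW=1,US=1,PS=0
  L2 @0x1B[22] → 0x1C007  P=1,RW=1,US=1,PS=0
  L3 @0x1C[31] → 0x1E007  P=1,RW=1,US=1,PS=0
  ✓ 0x1E707  — 4 lookups

Access #1 PA: 0x1E707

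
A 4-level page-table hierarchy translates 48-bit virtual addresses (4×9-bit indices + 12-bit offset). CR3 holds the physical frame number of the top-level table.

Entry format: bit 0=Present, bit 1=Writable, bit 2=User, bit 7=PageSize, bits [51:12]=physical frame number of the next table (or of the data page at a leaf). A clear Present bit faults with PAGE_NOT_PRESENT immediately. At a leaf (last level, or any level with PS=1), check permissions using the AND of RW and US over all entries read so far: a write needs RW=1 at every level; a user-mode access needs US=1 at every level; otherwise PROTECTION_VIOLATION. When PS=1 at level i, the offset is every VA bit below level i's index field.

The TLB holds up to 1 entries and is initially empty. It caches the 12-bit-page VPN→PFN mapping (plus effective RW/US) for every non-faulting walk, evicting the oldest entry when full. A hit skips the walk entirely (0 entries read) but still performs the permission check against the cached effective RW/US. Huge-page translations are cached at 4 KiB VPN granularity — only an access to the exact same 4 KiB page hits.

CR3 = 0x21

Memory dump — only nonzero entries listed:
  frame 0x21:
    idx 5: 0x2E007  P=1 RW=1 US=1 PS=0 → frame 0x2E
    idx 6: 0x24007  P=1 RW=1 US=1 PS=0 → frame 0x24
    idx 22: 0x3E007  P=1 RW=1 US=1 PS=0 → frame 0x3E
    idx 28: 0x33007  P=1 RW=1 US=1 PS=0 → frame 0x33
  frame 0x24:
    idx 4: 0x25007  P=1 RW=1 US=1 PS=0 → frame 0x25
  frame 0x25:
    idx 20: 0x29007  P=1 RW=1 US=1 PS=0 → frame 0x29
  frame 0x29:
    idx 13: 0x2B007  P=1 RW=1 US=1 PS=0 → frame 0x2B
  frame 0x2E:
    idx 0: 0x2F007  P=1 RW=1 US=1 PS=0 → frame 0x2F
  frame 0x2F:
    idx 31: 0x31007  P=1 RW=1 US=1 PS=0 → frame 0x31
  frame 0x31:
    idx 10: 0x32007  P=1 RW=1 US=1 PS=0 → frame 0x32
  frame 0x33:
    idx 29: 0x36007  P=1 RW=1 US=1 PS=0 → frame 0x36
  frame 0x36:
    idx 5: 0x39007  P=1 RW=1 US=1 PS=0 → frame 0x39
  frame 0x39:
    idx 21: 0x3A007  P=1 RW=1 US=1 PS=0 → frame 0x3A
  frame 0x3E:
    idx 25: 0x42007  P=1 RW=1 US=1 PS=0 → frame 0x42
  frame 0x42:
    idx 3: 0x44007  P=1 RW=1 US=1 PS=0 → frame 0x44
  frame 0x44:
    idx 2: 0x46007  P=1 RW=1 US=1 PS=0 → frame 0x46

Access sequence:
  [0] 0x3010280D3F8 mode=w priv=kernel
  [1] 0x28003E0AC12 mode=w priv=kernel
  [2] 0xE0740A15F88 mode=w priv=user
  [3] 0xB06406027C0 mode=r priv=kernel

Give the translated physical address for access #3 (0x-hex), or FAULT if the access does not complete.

Per-access translation:
#0 VA=0x3010280D3F8 (w,kernel):
  L0: frame=0x21 idx=6 entry=0x24007 [P=1 RW=1 US=1 PS=0]
  L1: frame=0x24 idx=4 entry=0x25007 [P=1 RW=1 US=1 PS=0]
  L2: frame=0x25 idx=20 entry=0x29007 [P=1 RW=1 US=1 PS=0]
  L3: frame=0x29 idx=13 entry=0x2B007 [P=1 RW=1 US=1 PS=0]
  → PA=0x2B3F8  (4 entries read)
#1 VA=0x28003E0AC12 (w,kernel):
  L0: frame=0x21 idx=5 entry=0x2E007 [P=1 RW=1 US=1 PS=0]
  L1: frame=0x2E idx=0 entry=0x2F007 [P=1 RW=1 US=1 PS=0]
  L2: frame=0x2F idx=31 entry=0x31007 [P=1 RW=1 US=1 PS=0]
  L3: frame=0x31 idx=10 entry=0x32007 [P=1 RW=1 US=1 PS=0]
  → PA=0x32C12  (4 entries read)
#2 VA=0xE0740A15F88 (w,user):
  L0: frame=0x21 idx=28 entry=0x33007 [P=1 RW=1 US=1 PS=0]
  L1: frame=0x33 idx=29 entry=0x36007 [P=1 RW=1 US=1 PS=0]
  L2: frame=0x36 idx=5 entry=0x39007 [P=1 RW=1 US=1 PS=0]
  L3: frame=0x39 idx=21 entry=0x3A007 [P=1 RW=1 US=1 PS=0]
  → PA=0x3AF88  (4 entries read)
#3 VA=0xB06406027C0 (r,kernel):
  L0: frame=0x21 idx=22 entry=0x3E007 [P=1 RW=1 US=1 PS=0]
  L1: frame=0x3E idx=25 entry=0x42007 [P=1 RW=1 US=1 PS=0]
  L2: frame=0x42 idx=3 entry=0x44007 [P=1 RW=1 US=1 PS=0]
  L3: frame=0x44 idx=2 entry=0x46007 [P=1 RW=1 US=1 PS=0]
  → PA=0x467C0  (4 entries read)

Access #3 PA: 0x467C0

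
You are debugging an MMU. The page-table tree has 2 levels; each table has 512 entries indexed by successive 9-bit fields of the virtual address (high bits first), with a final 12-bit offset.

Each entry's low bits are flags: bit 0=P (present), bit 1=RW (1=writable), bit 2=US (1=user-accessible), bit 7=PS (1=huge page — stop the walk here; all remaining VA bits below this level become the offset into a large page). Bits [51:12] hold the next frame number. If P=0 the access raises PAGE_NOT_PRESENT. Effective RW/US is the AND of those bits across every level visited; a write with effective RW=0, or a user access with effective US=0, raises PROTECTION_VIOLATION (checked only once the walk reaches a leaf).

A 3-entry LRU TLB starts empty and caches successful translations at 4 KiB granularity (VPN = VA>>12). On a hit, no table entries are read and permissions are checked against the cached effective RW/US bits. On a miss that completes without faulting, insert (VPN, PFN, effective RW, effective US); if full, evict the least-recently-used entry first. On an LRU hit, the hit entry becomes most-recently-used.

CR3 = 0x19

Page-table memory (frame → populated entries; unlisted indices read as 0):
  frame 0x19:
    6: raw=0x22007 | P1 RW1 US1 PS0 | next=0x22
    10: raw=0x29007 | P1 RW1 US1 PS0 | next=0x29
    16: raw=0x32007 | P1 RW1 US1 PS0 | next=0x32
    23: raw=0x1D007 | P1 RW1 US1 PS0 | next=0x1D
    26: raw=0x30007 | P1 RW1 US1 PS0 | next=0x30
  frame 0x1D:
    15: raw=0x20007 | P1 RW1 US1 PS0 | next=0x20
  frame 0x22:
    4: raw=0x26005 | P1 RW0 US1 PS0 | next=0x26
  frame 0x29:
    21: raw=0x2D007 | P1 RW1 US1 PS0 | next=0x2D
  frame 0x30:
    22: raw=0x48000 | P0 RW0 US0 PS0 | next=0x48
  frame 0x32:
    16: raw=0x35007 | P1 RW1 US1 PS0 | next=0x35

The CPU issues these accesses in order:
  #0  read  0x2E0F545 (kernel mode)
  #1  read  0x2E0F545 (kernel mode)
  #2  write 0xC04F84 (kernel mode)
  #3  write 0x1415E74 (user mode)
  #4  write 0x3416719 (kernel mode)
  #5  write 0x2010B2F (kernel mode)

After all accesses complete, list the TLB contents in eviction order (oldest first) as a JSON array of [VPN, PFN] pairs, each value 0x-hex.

Walk each access:
#0 VA=0x2E0F545 (r,kernel):
  L0: frame=0x19 idx=23 entry=0x1D007 [P=1 RW=1 US=1 PS=0]
  L1: frame=0x1D idx=15 entry=0x20007 [P=1 RW=1 US=1 PS=0]
  ⇒ phys 0x20545  [2 reads]
#1 VA=0x2E0F545 (r,kernel):
  TLB hit vpn=0x2E0F → PA=0x20545
#2 VA=0xC04F84 (w,kernel):
  L0: frame=0x19 idx=6 entry=0x22007 [P=1 RW=1 US=1 PS=0]
  L1: frame=0x22 idx=4 entry=0x26005 [P=1 RW=0 US=1 PS=0]
  ⇒ fault: PROTECTION_VIOLATION  — 2 lookups
#3 VA=0x1415E74 (w,user):
  L0: frame=0x19 idx=10 entry=0x29007 [P=1 RW=1 US=1 PS=0]
  L1: frame=0x29 idx=21 entry=0x2D007 [P=1 RW=1 US=1 PS=0]
  ⇒ phys 0x2DE74  [2 reads]
#4 VA=0x3416719 (w,kernel):
  L0: frame=0x19 idx=26 entry=0x30007 [P=1 RW=1 US=1 PS=0]
  L1: frame=0x30 idx=22 entry=0x48000 [P=0 RW=0 US=0 PS=0]
  ⇒ fault: PAGE_NOT_PRESENT  — 2 lookups
#5 VA=0x2010B2F (w,kernel):
  L0: frame=0x19 idx=16 entry=0x32007 [P=1 RW=1 US=1 PS=0]
  L1: frame=0x32 idx=16 entry=0x35007 [P=1 RW=1 US=1 PS=0]
  ⇒ phys 0x35B2F  [2 reads]

TLB: [["0x2E0F", "0x20"], ["0x1415", "0x2D"], ["0x2010", "0x35"]]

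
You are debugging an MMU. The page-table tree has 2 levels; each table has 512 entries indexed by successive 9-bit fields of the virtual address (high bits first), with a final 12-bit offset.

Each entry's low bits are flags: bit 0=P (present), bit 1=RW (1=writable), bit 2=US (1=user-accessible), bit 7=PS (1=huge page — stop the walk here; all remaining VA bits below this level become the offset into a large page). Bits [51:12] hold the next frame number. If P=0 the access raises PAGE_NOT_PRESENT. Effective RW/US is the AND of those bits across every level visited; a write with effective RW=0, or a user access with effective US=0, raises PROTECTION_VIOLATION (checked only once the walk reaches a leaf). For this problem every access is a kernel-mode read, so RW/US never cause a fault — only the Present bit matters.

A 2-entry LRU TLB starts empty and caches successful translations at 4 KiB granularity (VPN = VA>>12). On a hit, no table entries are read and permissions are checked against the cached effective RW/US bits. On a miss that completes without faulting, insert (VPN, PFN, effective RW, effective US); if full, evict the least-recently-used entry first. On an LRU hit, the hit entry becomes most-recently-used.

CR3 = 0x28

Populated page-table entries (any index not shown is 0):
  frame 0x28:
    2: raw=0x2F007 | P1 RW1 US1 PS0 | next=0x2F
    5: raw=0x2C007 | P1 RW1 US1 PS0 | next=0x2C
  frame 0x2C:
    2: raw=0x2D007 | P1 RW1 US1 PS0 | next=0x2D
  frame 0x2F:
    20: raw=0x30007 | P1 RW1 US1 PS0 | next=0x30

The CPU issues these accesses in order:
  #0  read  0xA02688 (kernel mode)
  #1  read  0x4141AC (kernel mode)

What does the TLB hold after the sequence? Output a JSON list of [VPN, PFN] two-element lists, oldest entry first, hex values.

Trace:
#0 VA=0xA02688 (r,kernel):
  L0: frame=0x28 idx=5 entry=0x2C007 [P=1 RW=1 US=1 PS=0]
  L1: frame=0x2C idx=2 entry=0x2D007 [P=1 RW=1 US=1 PS=0]
  ⇒ phys 0x2D688  [2 reads]
#1 VA=0x4141AC (r,kernel):
  L0: frame=0x28 idx=2 entry=0x2F007 [P=1 RW=1 US=1 PS=0]
  L1: frame=0x2F idx=20 entry=0x30007 [P=1 RW=1 US=1 PS=0]
  ⇒ phys 0x301AC  [2 reads]

TLB: [["0xA02", "0x2D"], ["0x414", "0x30"]]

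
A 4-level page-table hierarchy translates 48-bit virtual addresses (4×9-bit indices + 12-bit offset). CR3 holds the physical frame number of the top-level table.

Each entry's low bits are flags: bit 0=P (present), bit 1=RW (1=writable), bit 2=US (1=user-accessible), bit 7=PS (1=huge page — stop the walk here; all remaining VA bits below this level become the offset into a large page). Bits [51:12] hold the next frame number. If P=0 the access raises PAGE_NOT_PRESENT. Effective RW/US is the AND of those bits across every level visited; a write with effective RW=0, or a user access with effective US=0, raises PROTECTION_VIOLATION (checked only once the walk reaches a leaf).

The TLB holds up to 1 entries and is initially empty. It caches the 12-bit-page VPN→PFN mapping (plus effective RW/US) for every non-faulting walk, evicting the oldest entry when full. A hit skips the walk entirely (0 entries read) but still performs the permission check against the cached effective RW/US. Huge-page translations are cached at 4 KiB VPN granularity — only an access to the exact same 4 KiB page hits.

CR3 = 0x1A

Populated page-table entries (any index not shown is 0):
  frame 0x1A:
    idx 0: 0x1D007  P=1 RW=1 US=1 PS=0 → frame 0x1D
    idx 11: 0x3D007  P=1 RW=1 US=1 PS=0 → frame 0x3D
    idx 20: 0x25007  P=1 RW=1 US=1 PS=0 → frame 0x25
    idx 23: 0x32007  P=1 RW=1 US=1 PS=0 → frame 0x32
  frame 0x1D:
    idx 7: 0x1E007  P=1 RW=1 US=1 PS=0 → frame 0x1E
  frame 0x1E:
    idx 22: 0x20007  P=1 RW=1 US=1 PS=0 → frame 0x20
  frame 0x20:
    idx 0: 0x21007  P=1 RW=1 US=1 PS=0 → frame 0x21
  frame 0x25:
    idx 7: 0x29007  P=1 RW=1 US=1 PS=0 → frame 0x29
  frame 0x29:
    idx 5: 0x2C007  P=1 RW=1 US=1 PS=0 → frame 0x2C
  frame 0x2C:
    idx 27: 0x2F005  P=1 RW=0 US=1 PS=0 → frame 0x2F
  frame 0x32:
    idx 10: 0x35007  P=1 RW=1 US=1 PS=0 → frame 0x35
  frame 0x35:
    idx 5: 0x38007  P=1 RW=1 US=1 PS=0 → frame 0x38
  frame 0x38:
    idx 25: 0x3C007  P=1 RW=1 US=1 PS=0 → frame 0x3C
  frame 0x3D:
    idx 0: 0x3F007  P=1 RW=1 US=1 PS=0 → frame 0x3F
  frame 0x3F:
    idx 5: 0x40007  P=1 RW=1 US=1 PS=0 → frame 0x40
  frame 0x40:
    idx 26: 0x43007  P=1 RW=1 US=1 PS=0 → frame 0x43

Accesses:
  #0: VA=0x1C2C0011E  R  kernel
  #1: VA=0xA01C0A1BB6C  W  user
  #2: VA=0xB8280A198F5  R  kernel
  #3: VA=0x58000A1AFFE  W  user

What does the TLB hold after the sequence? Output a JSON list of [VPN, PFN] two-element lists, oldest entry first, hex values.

Trace:
#0 VA=0x1C2C0011E (r,kernel):
  L0 @0x1A[0] → 0x1D007  P=1,RW=1,US=1,PS=0
  L1 @0x1D[7] → 0x1E007  P=1,RW=1,US=1,PS=0
  L2 @0x1E[22] → 0x20007  P=1,RW=1,US=1,PS=0
  L3 @0x20[0] → 0x21007  P=1,RW=1,US=1,PS=0
  ✓ 0x2111E  — 4 lookups
#1 VA=0xA01C0A1BB6C (w,user):
  L0 @0x1A[20] → 0x25007  P=1,RW=1,US=1,PS=0
  L1 @0x25[7] → 0x29007  P=1,RW=1,US=1,PS=0
  L2 @0x29[5] → 0x2C007  P=1,RW=1,US=1,PS=0
  L3 @0x2C[27] → 0x2F005  P=1,RW=0,US=1,PS=0
  → PROTECTION_VIOLATION  (4 entries read)
#2 VA=0xB8280A198F5 (r,kernel):
  L0 @0x1A[23] → 0x32007  P=1,RW=1,US=1,PS=0
  L1 @0x32[10] → 0x35007  P=1,RW=1,US=1,PS=0
  L2 @0x35[5] → 0x38007  P=1,RW=1,US=1,PS=0
  L3 @0x38[25] → 0x3C007  P=1,RW=1,US=1,PS=0
  ✓ 0x3C8F5  — 4 lookups
#3 VA=0x58000A1AFFE (w,user):
  L0 @0x1A[11] → 0x3D007  P=1,RW=1,US=1,PS=0
  L1 @0x3D[0] → 0x3F007  P=1,RW=1,US=1,PS=0
  L2 @0x3F[5] → 0x40007  P=1,RW=1,US=1,PS=0
  L3 @0x40[26] → 0x43007  P=1,RW=1,US=1,PS=0
  ✓ 0x43FFE  — 4 lookups

TLB: [["0x58000A1A", "0x43"]]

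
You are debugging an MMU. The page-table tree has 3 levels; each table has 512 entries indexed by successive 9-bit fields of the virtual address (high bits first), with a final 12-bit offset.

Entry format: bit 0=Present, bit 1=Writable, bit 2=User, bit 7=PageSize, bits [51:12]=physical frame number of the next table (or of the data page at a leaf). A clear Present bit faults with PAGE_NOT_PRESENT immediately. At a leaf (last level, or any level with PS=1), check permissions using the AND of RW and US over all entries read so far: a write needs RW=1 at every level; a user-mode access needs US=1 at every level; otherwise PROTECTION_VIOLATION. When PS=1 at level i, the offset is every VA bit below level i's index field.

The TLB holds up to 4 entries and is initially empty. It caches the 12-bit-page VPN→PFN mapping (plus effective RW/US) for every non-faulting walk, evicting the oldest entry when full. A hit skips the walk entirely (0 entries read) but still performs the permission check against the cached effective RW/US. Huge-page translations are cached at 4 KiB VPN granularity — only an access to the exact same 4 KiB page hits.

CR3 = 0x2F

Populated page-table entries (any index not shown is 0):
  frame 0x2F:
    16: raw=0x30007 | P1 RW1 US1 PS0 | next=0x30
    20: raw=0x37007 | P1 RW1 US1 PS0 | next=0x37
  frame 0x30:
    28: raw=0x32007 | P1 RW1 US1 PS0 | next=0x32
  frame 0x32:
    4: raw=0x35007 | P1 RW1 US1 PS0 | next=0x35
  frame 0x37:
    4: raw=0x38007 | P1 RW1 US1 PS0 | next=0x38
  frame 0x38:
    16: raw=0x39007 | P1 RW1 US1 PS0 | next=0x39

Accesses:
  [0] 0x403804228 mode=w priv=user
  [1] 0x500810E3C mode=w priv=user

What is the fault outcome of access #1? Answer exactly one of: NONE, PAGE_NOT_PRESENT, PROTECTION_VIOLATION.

Walk each access:
#0 VA=0x403804228 (w,user):
  L0 @0x2F[16] → 0x30007  P=1,RW=1,US=1,PS=0
  L1 @0x30[28] → 0x32007  P=1,RW=1,US=1,PS=0
  L2 @0x32[4] → 0x35007  P=1,RW=1,US=1,PS=0
  ✓ 0x35228  — 3 lookups
#1 VA=0x500810E3C (w,user):
  L0 @0x2F[20] → 0x37007  P=1,RW=1,US=1,PS=0
  L1 @0x37[4] → 0x38007  P=1,RW=1,US=1,PS=0
  L2 @0x38[16] → 0x39007  P=1,RW=1,US=1,PS=0
  ✓ 0x39E3C  — 3 lookups

Access #1 fault: NONE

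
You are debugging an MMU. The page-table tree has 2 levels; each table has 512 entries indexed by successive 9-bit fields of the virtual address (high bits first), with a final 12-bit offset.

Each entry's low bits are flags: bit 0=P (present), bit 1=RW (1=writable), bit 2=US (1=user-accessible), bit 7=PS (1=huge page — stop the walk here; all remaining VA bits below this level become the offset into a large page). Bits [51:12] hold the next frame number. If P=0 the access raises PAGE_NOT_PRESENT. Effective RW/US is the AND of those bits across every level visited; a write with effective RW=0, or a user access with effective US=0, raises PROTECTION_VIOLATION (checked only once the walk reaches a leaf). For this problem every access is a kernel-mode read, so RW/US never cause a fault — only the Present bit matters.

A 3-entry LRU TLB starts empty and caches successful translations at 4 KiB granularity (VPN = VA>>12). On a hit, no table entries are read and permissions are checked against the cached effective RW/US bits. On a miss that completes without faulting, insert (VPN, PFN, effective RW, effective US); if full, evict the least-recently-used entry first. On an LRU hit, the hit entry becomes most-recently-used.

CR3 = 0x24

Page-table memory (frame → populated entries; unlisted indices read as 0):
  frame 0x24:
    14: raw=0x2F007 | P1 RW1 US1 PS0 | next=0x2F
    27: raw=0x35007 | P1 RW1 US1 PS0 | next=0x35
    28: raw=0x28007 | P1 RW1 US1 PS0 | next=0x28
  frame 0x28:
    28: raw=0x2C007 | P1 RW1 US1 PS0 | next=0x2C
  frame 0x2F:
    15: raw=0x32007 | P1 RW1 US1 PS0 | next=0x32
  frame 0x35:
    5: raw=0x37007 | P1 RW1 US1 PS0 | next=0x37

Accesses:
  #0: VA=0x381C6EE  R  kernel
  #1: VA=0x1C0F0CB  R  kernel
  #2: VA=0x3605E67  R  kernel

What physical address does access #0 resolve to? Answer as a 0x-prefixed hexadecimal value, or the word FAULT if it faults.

Walk each access:
#0 VA=0x381C6EE (r,kernel):
  L0 @0x24[28] → 0x28007  P=1,RW=1,US=1,PS=0
  L1 @0x28[28] → 0x2C007  P=1,RW=1,US=1,PS=0
  ⇒ phys 0x2C6EE  [2 reads]
#1 VA=0x1C0F0CB (r,kernel):
  L0 @0x24[14] → 0x2F007  P=1,RW=1,US=1,PS=0
  L1 @0x2F[15] → 0x32007  P=1,RW=1,US=1,PS=0
  ⇒ phys 0x320CB  [2 reads]
#2 VA=0x3605E67 (r,kernel):
  L0 @0x24[27] → 0x35007  P=1,RW=1,US=1,PS=0
  L1 @0x35[5] → 0x37007  P=1,RW=1,US=1,PS=0
  ⇒ phys 0x37E67  [2 reads]

Access #0 PA: 0x2C6EE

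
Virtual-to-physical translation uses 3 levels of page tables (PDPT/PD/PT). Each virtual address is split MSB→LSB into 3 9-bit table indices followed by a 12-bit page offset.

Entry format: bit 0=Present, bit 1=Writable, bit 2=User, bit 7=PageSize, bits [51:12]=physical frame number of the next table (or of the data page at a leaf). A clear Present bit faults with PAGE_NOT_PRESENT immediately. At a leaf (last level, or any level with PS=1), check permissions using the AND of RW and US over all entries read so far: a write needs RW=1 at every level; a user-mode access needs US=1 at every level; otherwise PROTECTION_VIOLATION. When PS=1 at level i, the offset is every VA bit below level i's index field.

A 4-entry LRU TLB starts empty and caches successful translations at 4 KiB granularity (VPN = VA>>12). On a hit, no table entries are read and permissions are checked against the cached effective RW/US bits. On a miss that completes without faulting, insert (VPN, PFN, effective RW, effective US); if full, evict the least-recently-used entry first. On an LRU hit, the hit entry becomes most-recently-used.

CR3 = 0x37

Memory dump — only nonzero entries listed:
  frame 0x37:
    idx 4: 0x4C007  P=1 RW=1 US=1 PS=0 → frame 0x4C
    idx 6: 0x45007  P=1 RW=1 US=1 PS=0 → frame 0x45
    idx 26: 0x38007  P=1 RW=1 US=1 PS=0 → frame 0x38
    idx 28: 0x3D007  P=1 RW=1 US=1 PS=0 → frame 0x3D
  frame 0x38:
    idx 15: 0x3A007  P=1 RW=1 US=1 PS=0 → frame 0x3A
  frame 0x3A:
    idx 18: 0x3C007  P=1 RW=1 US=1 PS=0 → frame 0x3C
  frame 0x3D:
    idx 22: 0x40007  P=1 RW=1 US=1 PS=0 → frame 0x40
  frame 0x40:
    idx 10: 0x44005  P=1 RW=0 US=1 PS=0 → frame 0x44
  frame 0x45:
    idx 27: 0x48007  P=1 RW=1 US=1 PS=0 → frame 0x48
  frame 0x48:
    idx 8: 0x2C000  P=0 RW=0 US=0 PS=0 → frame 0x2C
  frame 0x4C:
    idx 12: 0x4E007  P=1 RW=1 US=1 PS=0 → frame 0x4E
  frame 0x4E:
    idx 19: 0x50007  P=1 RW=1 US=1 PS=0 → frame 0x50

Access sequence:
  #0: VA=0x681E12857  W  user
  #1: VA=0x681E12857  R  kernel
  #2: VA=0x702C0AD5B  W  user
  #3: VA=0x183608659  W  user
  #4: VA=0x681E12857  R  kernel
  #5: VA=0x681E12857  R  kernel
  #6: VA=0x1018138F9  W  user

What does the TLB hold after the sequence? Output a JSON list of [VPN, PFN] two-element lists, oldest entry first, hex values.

Per-access translation:
#0 VA=0x681E12857 (w,user):
  L0: frame=0x37 idx=26 entry=0x38007 [P=1 RW=1 US=1 PS=0]
  L1: frame=0x38 idx=15 entry=0x3A007 [P=1 RW=1 US=1 PS=0]
  L2: frame=0x3A idx=18 entry=0x3C007 [P=1 RW=1 US=1 PS=0]
  → PA=0x3C857  (3 entries read)
#1 VA=0x681E12857 (r,kernel):
  TLB hit vpn=0x681E12 → PA=0x3C857
#2 VA=0x702C0AD5B (w,user):
  L0: frame=0x37 idx=28 entry=0x3D007 [P=1 RW=1 US=1 PS=0]
  L1: frame=0x3D idx=22 entry=0x40007 [P=1 RW=1 US=1 PS=0]
  L2: frame=0x40 idx=10 entry=0x44005 [P=1 RW=0 US=1 PS=0]
  → PROTECTION_VIOLATION  (3 entries read)
#3 VA=0x183608659 (w,user):
  L0: frame=0x37 idx=6 entry=0x45007 [P=1 RW=1 US=1 PS=0]
  L1: frame=0x45 idx=27 entry=0x48007 [P=1 RW=1 US=1 PS=0]
  L2: frame=0x48 idx=8 entry=0x2C000 [P=0 RW=0 US=0 PS=0]
  → PAGE_NOT_PRESENT  (3 entries read)
#4 VA=0x681E12857 (r,kernel):
  TLB hit vpn=0x681E12 → PA=0x3C857
#5 VA=0x681E12857 (r,kernel):
  TLB hit vpn=0x681E12 → PA=0x3C857
#6 VA=0x1018138F9 (w,user):
  L0: frame=0x37 idx=4 entry=0x4C007 [P=1 RW=1 US=1 PS=0]
  L1: frame=0x4C idx=12 entry=0x4E007 [P=1 RW=1 US=1 PS=0]
  L2: frame=0x4E idx=19 entry=0x50007 [P=1 RW=1 US=1 PS=0]
  → PA=0x508F9  (3 entries read)

TLB: [["0x681E12", "0x3C"], ["0x101813", "0x50"]]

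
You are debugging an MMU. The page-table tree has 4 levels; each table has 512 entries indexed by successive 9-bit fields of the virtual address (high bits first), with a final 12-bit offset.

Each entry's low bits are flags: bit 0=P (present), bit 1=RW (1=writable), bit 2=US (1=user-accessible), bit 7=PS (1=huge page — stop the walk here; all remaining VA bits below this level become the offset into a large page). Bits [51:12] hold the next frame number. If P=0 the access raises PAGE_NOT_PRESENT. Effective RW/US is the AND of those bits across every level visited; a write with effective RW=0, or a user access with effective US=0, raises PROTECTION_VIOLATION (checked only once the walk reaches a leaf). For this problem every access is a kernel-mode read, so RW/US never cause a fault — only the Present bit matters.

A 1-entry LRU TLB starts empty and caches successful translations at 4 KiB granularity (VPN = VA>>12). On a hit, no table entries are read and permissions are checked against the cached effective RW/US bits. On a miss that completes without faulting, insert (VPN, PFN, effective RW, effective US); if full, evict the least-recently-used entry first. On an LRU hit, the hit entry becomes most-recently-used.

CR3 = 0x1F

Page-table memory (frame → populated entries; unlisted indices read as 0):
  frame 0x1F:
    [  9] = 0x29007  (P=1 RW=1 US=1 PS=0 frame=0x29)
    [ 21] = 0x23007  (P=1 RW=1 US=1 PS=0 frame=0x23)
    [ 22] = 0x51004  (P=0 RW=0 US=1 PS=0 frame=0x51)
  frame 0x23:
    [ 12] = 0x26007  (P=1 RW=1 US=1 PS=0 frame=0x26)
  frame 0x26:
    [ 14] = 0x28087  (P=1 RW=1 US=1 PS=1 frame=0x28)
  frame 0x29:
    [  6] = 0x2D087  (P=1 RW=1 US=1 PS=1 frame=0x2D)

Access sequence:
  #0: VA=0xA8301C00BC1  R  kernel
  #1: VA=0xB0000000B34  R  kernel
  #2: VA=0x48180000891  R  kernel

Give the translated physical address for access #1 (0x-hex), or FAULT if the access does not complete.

Trace:
#0 VA=0xA8301C00BC1 (r,kernel):
  L0 @0x1F[21] → 0x23007  P=1,RW=1,US=1,PS=0
  L1 @0x23[12] → 0x26007  P=1,RW=1,US=1,PS=0
  L2 @0x26[14] → 0x28087  P=1,RW=1,US=1,PS=1
  ⇒ phys 0x28BC1 (huge @L2)  [3 reads]
#1 VA=0xB0000000B34 (r,kernel):
  L0 @0x1F[22] → 0x51004  P=0,RW=0,US=1,PS=0
  ✗ PAGE_NOT_PRESENT  [1 reads]
#2 VA=0x48180000891 (r,kernel):
  L0 @0x1F[9] → 0x29007  P=1,RW=1,US=1,PS=0
  L1 @0x29[6] → 0x2D087  P=1,RW=1,US=1,PS=1
  ⇒ phys 0x2D891 (huge @L1)  [2 reads]

Access #1 PA: FAULT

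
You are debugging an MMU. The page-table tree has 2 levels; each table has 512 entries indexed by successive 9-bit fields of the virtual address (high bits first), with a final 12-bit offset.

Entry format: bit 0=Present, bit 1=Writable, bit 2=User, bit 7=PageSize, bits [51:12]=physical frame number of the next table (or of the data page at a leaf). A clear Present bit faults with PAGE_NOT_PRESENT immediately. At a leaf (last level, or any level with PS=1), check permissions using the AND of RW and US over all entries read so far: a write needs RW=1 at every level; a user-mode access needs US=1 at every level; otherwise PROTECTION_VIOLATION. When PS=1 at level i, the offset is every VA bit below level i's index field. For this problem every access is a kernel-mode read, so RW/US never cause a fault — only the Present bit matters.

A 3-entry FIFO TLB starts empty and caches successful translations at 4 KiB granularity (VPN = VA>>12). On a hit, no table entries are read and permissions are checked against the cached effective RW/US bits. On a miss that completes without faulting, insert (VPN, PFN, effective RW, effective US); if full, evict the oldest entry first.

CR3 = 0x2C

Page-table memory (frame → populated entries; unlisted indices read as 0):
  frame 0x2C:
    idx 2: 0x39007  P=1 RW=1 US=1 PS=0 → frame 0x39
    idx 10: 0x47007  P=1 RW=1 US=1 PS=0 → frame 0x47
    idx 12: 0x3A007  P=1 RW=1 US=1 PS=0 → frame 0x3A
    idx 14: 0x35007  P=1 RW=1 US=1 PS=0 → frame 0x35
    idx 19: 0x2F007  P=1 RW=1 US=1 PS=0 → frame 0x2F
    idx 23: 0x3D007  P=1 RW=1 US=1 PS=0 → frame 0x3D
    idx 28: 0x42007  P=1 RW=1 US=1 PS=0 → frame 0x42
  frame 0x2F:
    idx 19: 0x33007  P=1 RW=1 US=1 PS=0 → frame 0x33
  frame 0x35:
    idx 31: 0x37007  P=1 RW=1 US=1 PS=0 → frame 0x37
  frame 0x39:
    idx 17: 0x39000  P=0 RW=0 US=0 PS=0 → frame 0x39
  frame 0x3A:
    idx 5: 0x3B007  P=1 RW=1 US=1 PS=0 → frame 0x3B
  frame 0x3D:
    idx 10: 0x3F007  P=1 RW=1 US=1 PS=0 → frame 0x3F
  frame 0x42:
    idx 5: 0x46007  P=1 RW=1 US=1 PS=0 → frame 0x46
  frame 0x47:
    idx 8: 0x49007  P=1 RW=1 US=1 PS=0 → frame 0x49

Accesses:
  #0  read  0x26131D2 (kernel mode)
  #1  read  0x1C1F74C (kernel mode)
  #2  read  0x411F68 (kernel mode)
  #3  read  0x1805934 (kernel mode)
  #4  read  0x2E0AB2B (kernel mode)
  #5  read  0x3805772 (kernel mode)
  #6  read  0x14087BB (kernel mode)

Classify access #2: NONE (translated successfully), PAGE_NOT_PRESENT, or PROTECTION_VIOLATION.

Trace:
#0 VA=0x26131D2 (r,kernel):
  L0: frame=0x2C idx=19 entry=0x2F007 [P=1 RW=1 US=1 PS=0]
  L1: frame=0x2F idx=19 entry=0x33007 [P=1 RW=1 US=1 PS=0]
  ⇒ phys 0x331D2  [2 reads]
#1 VA=0x1C1F74C (r,kernel):
  L0: frame=0x2C idx=14 entry=0x35007 [P=1 RW=1 US=1 PS=0]
  L1: frame=0x35 idx=31 entry=0x37007 [P=1 RW=1 US=1 PS=0]
  ⇒ phys 0x3774C  [2 reads]
#2 VA=0x411F68 (r,kernel):
  L0: frame=0x2C idx=2 entry=0x39007 [P=1 RW=1 US=1 PS=0]
  L1: frame=0x39 idx=17 entry=0x39000 [P=0 RW=0 US=0 PS=0]
  ⇒ fault: PAGE_NOT_PRESENT  — 2 lookups
#3 VA=0x1805934 (r,kernel):
  L0: frame=0x2C idx=12 entry=0x3A007 [P=1 RW=1 US=1 PS=0]
  L1: frame=0x3A idx=5 entry=0x3B007 [P=1 RW=1 US=1 PS=0]
  ⇒ phys 0x3B934  [2 reads]
#4 VA=0x2E0AB2B (r,kernel):
  L0: frame=0x2C idx=23 entry=0x3D007 [P=1 RW=1 US=1 PS=0]
  L1: frame=0x3D idx=10 entry=0x3F007 [P=1 RW=1 US=1 PS=0]
  ⇒ phys 0x3FB2B  [2 reads]
#5 VA=0x3805772 (r,kernel):
  L0: frame=0x2C idx=28 entry=0x42007 [P=1 RW=1 US=1 PS=0]
  L1: frame=0x42 idx=5 entry=0x46007 [P=1 RW=1 US=1 PS=0]
  ⇒ phys 0x46772  [2 reads]
#6 VA=0x14087BB (r,kernel):
  L0: frame=0x2C idx=10 entry=0x47007 [P=1 RW=1 US=1 PS=0]
  L1: frame=0x47 idx=8 entry=0x49007 [P=1 RW=1 US=1 PS=0]
  ⇒ phys 0x497BB  [2 reads]

Access #2 fault: PAGE_NOT_PRESENT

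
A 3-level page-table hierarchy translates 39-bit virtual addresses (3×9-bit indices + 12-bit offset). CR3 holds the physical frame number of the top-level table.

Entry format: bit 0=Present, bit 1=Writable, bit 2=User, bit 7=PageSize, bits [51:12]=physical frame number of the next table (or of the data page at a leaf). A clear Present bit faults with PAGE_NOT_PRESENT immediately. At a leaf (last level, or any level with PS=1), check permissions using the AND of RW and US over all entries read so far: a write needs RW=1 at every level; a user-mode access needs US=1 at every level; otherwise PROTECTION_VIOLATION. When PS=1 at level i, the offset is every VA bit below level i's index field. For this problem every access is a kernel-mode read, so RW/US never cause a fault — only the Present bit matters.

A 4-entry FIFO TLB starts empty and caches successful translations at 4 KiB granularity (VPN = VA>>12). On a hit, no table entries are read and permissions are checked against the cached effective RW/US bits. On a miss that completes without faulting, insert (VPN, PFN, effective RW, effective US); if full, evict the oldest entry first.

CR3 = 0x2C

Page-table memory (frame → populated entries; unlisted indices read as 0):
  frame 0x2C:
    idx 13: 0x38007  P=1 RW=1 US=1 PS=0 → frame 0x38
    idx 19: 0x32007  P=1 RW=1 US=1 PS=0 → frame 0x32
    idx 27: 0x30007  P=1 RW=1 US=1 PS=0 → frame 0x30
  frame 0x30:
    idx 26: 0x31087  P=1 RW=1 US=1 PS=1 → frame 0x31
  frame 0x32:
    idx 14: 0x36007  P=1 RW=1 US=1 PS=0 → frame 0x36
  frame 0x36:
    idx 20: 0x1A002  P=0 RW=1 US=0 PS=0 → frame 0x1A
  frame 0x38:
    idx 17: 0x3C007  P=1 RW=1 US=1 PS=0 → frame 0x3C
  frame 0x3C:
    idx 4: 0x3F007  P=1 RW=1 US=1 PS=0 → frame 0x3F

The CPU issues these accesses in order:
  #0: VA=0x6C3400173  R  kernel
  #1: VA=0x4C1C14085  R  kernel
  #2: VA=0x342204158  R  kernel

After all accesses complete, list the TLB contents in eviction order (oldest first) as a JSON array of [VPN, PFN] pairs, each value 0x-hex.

Trace:
#0 VA=0x6C3400173 (r,kernel):
  lvl0: tbl 0x2C, slot 27 ⇒ 0x30007 (P1/RW1/US1/PS0)
  lvl1: tbl 0x30, slot 26 ⇒ 0x31087 (P1/RW1/US1/PS1)
  → PA=0x31173 (huge @L1)  (2 entries read)
#1 VA=0x4C1C14085 (r,kernel):
  lvl0: tbl 0x2C, slot 19 ⇒ 0x32007 (P1/RW1/US1/PS0)
  lvl1: tbl 0x32, slot 14 ⇒ 0x36007 (P1/RW1/US1/PS0)
  lvl2: tbl 0x36, slot 20 ⇒ 0x1A002 (P0/RW1/US0/PS0)
  ✗ PAGE_NOT_PRESENT  [3 reads]
#2 VA=0x342204158 (r,kernel):
  lvl0: tbl 0x2C, slot 13 ⇒ 0x38007 (P1/RW1/US1/PS0)
  lvl1: tbl 0x38, slot 17 ⇒ 0x3C007 (P1/RW1/US1/PS0)
  lvl2: tbl 0x3C, slot 4 ⇒ 0x3F007 (P1/RW1/US1/PS0)
  → PA=0x3F158  (3 entries read)

TLB: [["0x6C3400", "0x31"], ["0x342204", "0x3F"]]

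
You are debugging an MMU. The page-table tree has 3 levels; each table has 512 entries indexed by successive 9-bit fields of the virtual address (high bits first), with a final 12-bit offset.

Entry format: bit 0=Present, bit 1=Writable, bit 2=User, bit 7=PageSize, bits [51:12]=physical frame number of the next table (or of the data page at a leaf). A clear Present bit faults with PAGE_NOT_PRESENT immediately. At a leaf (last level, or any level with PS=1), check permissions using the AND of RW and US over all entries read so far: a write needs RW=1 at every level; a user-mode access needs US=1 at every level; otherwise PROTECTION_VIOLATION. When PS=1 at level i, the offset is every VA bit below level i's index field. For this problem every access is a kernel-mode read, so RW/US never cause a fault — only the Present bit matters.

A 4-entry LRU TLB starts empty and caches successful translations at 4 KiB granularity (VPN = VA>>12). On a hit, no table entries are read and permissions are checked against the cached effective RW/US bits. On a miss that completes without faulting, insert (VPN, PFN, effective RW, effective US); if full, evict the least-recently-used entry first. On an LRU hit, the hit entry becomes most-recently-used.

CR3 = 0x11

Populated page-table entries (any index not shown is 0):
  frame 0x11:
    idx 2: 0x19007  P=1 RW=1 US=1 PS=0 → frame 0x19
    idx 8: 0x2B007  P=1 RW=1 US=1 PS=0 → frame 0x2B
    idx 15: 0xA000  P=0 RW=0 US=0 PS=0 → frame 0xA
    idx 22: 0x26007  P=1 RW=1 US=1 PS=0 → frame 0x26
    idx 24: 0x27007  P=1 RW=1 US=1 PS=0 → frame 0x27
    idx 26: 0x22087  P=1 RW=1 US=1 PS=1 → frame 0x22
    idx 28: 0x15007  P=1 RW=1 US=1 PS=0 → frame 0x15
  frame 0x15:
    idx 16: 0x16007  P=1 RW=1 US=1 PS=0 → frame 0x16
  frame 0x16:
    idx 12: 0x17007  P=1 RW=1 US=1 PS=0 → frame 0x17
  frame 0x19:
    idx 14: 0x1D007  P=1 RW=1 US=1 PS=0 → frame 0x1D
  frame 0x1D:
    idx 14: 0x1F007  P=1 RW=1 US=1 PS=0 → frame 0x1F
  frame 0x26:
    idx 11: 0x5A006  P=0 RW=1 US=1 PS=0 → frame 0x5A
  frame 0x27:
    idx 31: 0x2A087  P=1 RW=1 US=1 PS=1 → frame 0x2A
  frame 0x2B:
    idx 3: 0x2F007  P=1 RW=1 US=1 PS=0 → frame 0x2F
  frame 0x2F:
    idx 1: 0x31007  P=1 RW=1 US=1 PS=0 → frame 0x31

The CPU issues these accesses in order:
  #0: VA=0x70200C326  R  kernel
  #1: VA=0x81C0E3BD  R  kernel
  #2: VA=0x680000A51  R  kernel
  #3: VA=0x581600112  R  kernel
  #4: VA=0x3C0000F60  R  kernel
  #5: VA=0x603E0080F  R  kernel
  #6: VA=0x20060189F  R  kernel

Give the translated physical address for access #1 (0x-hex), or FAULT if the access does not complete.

Trace:
#0 VA=0x70200C326 (r,kernel):
  L0: frame=0x11 idx=28 entry=0x15007 [P=1 RW=1 US=1 PS=0]
  L1: frame=0x15 idx=16 entry=0x16007 [P=1 RW=1 US=1 PS=0]
  L2: frame=0x16 idx=12 entry=0x17007 [P=1 RW=1 US=1 PS=0]
  → PA=0x17326  (3 entries read)
#1 VA=0x81C0E3BD (r,kernel):
  L0: frame=0x11 idx=2 entry=0x19007 [P=1 RW=1 US=1 PS=0]
  L1: frame=0x19 idx=14 entry=0x1D007 [P=1 RW=1 US=1 PS=0]
  L2: frame=0x1D idx=14 entry=0x1F007 [P=1 RW=1 US=1 PS=0]
  → PA=0x1F3BD  (3 entries read)
#2 VA=0x680000A51 (r,kernel):
  L0: frame=0x11 idx=26 entry=0x22087 [P=1 RW=1 US=1 PS=1]
  → PA=0x22A51 (huge @L0)  (1 entries read)
#3 VA=0x581600112 (r,kernel):
  L0: frame=0x11 idx=22 entry=0x26007 [P=1 RW=1 US=1 PS=0]
  L1: frame=0x26 idx=11 entry=0x5A006 [P=0 RW=1 US=1 PS=0]
  ⇒ fault: PAGE_NOT_PRESENT  — 2 lookups
#4 VA=0x3C0000F60 (r,kernel):
  L0: frame=0x11 idx=15 entry=0xA000 [P=0 RW=0 US=0 PS=0]
  ⇒ fault: PAGE_NOT_PRESENT  — 1 lookups
#5 VA=0x603E0080F (r,kernel):
  L0: frame=0x11 idx=24 entry=0x27007 [P=1 RW=1 US=1 PS=0]
  L1: frame=0x27 idx=31 entry=0x2A087 [P=1 RW=1 US=1 PS=1]
  → PA=0x2A80F (huge @L1)  (2 entries read)
#6 VA=0x20060189F (r,kernel):
  L0: frame=0x11 idx=8 entry=0x2B007 [P=1 RW=1 US=1 PS=0]
  L1: frame=0x2B idx=3 entry=0x2F007 [P=1 RW=1 US=1 PS=0]
  L2: frame=0x2F idx=1 entry=0x31007 [P=1 RW=1 US=1 PS=0]
  → PA=0x3189F  (3 entries read)

Access #1 PA: 0x1F3BD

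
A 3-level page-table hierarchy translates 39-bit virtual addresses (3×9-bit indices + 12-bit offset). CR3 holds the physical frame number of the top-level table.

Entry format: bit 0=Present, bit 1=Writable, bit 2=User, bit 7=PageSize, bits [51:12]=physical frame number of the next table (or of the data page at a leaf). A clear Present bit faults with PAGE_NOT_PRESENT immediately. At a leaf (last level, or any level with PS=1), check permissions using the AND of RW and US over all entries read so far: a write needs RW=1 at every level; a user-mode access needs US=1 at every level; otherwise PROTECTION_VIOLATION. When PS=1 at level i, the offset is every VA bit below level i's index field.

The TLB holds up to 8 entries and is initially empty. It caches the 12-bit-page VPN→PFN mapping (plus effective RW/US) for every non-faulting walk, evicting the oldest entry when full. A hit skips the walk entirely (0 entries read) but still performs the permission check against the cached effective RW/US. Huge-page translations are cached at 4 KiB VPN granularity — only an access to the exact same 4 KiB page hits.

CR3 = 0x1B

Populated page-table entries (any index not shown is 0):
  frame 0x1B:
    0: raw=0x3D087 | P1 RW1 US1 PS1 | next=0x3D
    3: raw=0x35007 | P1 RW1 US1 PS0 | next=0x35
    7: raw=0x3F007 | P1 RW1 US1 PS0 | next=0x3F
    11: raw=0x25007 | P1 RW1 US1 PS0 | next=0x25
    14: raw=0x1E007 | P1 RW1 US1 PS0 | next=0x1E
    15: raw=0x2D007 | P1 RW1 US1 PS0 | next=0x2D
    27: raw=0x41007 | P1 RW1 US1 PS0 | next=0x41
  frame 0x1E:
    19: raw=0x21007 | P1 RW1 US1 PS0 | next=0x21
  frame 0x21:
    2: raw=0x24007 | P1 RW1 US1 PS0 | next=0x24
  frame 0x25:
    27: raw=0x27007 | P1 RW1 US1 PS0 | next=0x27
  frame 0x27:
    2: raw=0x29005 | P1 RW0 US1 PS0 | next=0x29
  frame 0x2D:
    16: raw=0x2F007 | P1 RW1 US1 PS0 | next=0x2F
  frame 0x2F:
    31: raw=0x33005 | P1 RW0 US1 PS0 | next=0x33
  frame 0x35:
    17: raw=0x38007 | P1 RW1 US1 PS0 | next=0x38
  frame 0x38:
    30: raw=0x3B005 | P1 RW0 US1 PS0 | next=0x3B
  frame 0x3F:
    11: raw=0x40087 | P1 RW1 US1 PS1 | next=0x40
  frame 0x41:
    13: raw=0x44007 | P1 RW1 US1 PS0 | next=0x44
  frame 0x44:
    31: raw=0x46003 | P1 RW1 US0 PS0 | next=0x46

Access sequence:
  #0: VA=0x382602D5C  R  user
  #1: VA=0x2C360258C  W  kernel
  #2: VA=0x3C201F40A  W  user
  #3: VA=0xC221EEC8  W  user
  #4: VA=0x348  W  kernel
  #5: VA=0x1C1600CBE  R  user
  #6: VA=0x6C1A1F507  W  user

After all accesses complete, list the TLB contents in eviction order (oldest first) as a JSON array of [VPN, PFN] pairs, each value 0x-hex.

Walk each access:
#0 VA=0x382602D5C (r,user):
  lvl0: tbl 0x1B, slot 14 ⇒ 0x1E007 (P1/RW1/US1/PS0)
  lvl1: tbl 0x1E, slot 19 ⇒ 0x21007 (P1/RW1/US1/PS0)
  lvl2: tbl 0x21, slot 2 ⇒ 0x24007 (P1/RW1/US1/PS0)
  ✓ 0x24D5C  — 3 lookups
#1 VA=0x2C360258C (w,kernel):
  lvl0: tbl 0x1B, slot 11 ⇒ 0x25007 (P1/RW1/US1/PS0)
  lvl1: tbl 0x25, slot 27 ⇒ 0x27007 (P1/RW1/US1/PS0)
  lvl2: tbl 0x27, slot 2 ⇒ 0x29005 (P1/RW0/US1/PS0)
  ✗ PROTECTION_VIOLATION  [3 reads]
#2 VA=0x3C201F40A (w,user):
  lvl0: tbl 0x1B, slot 15 ⇒ 0x2D007 (P1/RW1/US1/PS0)
  lvl1: tbl 0x2D, slot 16 ⇒ 0x2F007 (P1/RW1/US1/PS0)
  lvl2: tbl 0x2F, slot 31 ⇒ 0x33005 (P1/RW0/US1/PS0)
  ✗ PROTECTION_VIOLATION  [3 reads]
#3 VA=0xC221EEC8 (w,user):
  lvl0: tbl 0x1B, slot 3 ⇒ 0x35007 (P1/RW1/US1/PS0)
  lvl1: tbl 0x35, slot 17 ⇒ 0x38007 (P1/RW1/US1/PS0)
  lvl2: tbl 0x38, slot 30 ⇒ 0x3B005 (P1/RW0/US1/PS0)
  ✗ PROTECTION_VIOLATION  [3 reads]
#4 VA=0x348 (w,kernel):
  lvl0: tbl 0x1B, slot 0 ⇒ 0x3D087 (P1/RW1/US1/PS1)
  ✓ 0x3D348 (huge @L0)  — 1 lookups
#5 VA=0x1C1600CBE (r,user):
  lvl0: tbl 0x1B, slot 7 ⇒ 0x3F007 (P1/RW1/US1/PS0)
  lvl1: tbl 0x3F, slot 11 ⇒ 0x40087 (P1/RW1/US1/PS1)
  ✓ 0x40CBE (huge @L1)  — 2 lookups
#6 VA=0x6C1A1F507 (w,user):
  lvl0: tbl 0x1B, slot 27 ⇒ 0x41007 (P1/RW1/US1/PS0)
  lvl1: tbl 0x41, slot 13 ⇒ 0x44007 (P1/RW1/US1/PS0)
  lvl2: tbl 0x44, slot 31 ⇒ 0x46003 (P1/RW1/US0/PS0)
  ✗ PROTECTION_VIOLATION  [3 reads]

TLB: [["0x382602", "0x24"], ["0x0", "0x3D"], ["0x1C1600", "0x40"]]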